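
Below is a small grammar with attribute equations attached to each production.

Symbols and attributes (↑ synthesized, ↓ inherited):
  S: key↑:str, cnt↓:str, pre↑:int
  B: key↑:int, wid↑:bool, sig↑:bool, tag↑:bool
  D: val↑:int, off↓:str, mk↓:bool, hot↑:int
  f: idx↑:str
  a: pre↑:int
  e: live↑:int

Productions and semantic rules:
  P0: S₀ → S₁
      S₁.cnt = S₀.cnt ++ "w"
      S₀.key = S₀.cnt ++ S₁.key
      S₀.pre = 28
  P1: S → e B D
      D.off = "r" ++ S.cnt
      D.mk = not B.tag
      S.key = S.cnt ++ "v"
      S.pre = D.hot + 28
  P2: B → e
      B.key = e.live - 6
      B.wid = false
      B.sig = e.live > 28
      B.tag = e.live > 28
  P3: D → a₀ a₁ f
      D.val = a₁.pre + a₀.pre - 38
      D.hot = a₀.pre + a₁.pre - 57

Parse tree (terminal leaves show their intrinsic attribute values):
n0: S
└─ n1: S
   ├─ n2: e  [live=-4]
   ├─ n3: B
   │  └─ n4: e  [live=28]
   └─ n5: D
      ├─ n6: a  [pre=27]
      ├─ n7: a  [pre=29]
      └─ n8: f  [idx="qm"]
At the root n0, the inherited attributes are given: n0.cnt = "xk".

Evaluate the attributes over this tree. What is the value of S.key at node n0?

1. n0.cnt = "xk"  [given at root]
2. n1.cnt = "xkw"  [S₀.cnt ++ "w"]
3. n2.live = -4  [terminal]
4. n4.live = 28  [terminal]
5. n3.key = 22  [e.live - 6]
6. n3.wid = false  [false]
7. n3.sig = false  [e.live > 28]
8. n3.tag = false  [e.live > 28]
9. n5.off = "rxkw"  ["r" ++ S.cnt]
10. n5.mk = true  [not B.tag]
11. n6.pre = 27  [terminal]
12. n7.pre = 29  [terminal]
13. n8.idx = "qm"  [terminal]
14. n5.val = 18  [a₁.pre + a₀.pre - 38]
15. n5.hot = -1  [a₀.pre + a₁.pre - 57]
16. n1.key = "xkwv"  [S.cnt ++ "v"]
17. n1.pre = 27  [D.hot + 28]
18. n0.key = "xkxkwv"  [S₀.cnt ++ S₁.key]
19. n0.pre = 28  [28]

"xkxkwv"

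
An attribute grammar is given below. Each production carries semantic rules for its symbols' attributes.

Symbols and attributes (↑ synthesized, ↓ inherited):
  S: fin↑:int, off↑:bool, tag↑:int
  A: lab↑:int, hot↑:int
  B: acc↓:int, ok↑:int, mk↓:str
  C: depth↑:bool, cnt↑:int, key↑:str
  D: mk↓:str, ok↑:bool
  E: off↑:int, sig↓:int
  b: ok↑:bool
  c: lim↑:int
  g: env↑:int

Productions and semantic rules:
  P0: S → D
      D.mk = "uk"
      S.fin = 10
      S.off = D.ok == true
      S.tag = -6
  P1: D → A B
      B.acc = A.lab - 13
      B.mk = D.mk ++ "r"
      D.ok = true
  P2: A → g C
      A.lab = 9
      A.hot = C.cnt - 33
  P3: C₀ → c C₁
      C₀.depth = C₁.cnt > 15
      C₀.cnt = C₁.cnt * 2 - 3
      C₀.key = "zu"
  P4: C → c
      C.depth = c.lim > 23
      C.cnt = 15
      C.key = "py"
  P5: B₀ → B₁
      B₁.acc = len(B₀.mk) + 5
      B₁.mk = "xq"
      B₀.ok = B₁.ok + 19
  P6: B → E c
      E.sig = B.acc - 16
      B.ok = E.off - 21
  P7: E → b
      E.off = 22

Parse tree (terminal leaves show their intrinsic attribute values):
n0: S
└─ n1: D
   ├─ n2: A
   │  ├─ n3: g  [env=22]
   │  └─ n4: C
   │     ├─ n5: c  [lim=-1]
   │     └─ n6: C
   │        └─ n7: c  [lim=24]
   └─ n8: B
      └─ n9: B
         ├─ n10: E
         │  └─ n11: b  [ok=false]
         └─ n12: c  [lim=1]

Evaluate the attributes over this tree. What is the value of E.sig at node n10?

-8

1. n1.mk = "uk"  ["uk"]
2. n3.env = 22  [terminal]
3. n5.lim = -1  [terminal]
4. n7.lim = 24  [terminal]
5. n6.depth = true  [c.lim > 23]
6. n6.cnt = 15  [15]
7. n6.key = "py"  ["py"]
8. n4.depth = false  [C₁.cnt > 15]
9. n4.cnt = 27  [C₁.cnt * 2 - 3]
10. n4.key = "zu"  ["zu"]
11. n2.lab = 9  [9]
12. n2.hot = -6  [C.cnt - 33]
13. n8.acc = -4  [A.lab - 13]
14. n8.mk = "ukr"  [D.mk ++ "r"]
15. n9.acc = 8  [len(B₀.mk) + 5]
16. n9.mk = "xq"  ["xq"]
17. n10.sig = -8  [B.acc - 16]
18. n11.ok = false  [terminal]
19. n10.off = 22  [22]
20. n12.lim = 1  [terminal]
21. n9.ok = 1  [E.off - 21]
22. n8.ok = 20  [B₁.ok + 19]
23. n1.ok = true  [true]
24. n0.fin = 10  [10]
25. n0.off = true  [D.ok == true]
26. n0.tag = -6  [-6]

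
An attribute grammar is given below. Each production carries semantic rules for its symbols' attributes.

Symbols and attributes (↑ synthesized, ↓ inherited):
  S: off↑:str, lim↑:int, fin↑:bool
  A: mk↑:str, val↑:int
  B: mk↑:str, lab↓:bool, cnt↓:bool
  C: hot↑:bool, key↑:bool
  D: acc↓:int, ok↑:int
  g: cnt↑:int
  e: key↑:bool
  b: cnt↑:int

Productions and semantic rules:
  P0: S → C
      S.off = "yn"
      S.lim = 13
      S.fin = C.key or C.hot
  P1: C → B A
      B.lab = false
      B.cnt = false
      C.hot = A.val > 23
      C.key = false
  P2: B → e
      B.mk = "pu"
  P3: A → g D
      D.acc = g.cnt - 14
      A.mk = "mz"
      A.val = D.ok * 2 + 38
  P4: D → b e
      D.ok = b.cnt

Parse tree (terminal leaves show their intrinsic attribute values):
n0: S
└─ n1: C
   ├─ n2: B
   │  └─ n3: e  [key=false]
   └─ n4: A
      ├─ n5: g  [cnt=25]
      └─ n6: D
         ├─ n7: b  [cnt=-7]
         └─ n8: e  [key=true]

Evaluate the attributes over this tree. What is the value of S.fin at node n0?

true

1. n2.lab = false  [false]
2. n2.cnt = false  [false]
3. n3.key = false  [terminal]
4. n2.mk = "pu"  ["pu"]
5. n5.cnt = 25  [terminal]
6. n6.acc = 11  [g.cnt - 14]
7. n7.cnt = -7  [terminal]
8. n8.key = true  [terminal]
9. n6.ok = -7  [b.cnt]
10. n4.mk = "mz"  ["mz"]
11. n4.val = 24  [D.ok * 2 + 38]
12. n1.hot = true  [A.val > 23]
13. n1.key = false  [false]
14. n0.off = "yn"  ["yn"]
15. n0.lim = 13  [13]
16. n0.fin = true  [C.key or C.hot]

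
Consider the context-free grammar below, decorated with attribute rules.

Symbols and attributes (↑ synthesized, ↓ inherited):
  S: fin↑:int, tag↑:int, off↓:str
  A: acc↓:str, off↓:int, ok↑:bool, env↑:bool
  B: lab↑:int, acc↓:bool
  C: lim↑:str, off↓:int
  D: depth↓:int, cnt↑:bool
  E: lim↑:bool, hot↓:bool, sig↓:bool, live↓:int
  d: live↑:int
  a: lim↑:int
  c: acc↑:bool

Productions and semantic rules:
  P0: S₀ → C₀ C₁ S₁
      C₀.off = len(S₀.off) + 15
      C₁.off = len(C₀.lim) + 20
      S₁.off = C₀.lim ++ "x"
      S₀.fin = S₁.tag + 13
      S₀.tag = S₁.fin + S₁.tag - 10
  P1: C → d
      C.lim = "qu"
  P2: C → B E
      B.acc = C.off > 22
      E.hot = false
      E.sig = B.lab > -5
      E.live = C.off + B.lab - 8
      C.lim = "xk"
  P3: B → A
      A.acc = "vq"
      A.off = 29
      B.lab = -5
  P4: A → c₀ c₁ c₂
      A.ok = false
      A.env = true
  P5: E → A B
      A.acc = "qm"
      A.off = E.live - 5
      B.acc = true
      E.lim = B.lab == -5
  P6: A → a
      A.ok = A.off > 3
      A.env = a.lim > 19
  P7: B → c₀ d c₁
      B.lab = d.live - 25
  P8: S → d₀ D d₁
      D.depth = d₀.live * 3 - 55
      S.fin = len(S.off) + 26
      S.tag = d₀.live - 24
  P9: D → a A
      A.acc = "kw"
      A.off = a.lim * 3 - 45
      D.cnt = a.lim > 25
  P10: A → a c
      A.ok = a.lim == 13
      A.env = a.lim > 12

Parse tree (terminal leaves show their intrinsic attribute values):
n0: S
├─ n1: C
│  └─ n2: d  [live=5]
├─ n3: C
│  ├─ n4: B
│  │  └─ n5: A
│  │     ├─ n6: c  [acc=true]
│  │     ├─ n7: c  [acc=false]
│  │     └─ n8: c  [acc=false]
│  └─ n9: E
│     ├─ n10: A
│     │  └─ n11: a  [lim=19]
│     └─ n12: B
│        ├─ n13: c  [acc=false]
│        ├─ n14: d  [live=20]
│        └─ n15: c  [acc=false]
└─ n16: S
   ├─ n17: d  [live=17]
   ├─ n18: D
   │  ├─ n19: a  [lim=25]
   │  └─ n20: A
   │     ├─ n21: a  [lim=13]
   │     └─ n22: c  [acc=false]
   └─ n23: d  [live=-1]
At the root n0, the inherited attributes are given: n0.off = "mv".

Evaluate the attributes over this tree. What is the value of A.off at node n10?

1. n0.off = "mv"  [given at root]
2. n1.off = 17  [len(S₀.off) + 15]
3. n2.live = 5  [terminal]
4. n1.lim = "qu"  ["qu"]
5. n3.off = 22  [len(C₀.lim) + 20]
6. n4.acc = false  [C.off > 22]
7. n5.acc = "vq"  ["vq"]
8. n5.off = 29  [29]
9. n6.acc = true  [terminal]
10. n7.acc = false  [terminal]
11. n8.acc = false  [terminal]
12. n5.ok = false  [false]
13. n5.env = true  [true]
14. n4.lab = -5  [-5]
15. n9.hot = false  [false]
16. n9.sig = false  [B.lab > -5]
17. n9.live = 9  [C.off + B.lab - 8]
18. n10.acc = "qm"  ["qm"]
19. n10.off = 4  [E.live - 5]
20. n11.lim = 19  [terminal]
21. n10.ok = true  [A.off > 3]
22. n10.env = false  [a.lim > 19]
23. n12.acc = true  [true]
24. n13.acc = false  [terminal]
25. n14.live = 20  [terminal]
26. n15.acc = false  [terminal]
27. n12.lab = -5  [d.live - 25]
28. n9.lim = true  [B.lab == -5]
29. n3.lim = "xk"  ["xk"]
30. n16.off = "qux"  [C₀.lim ++ "x"]
31. n17.live = 17  [terminal]
32. n18.depth = -4  [d₀.live * 3 - 55]
33. n19.lim = 25  [terminal]
34. n20.acc = "kw"  ["kw"]
35. n20.off = 30  [a.lim * 3 - 45]
36. n21.lim = 13  [terminal]
37. n22.acc = false  [terminal]
38. n20.ok = true  [a.lim == 13]
39. n20.env = true  [a.lim > 12]
40. n18.cnt = false  [a.lim > 25]
41. n23.live = -1  [terminal]
42. n16.fin = 29  [len(S.off) + 26]
43. n16.tag = -7  [d₀.live - 24]
44. n0.fin = 6  [S₁.tag + 13]
45. n0.tag = 12  [S₁.fin + S₁.tag - 10]

4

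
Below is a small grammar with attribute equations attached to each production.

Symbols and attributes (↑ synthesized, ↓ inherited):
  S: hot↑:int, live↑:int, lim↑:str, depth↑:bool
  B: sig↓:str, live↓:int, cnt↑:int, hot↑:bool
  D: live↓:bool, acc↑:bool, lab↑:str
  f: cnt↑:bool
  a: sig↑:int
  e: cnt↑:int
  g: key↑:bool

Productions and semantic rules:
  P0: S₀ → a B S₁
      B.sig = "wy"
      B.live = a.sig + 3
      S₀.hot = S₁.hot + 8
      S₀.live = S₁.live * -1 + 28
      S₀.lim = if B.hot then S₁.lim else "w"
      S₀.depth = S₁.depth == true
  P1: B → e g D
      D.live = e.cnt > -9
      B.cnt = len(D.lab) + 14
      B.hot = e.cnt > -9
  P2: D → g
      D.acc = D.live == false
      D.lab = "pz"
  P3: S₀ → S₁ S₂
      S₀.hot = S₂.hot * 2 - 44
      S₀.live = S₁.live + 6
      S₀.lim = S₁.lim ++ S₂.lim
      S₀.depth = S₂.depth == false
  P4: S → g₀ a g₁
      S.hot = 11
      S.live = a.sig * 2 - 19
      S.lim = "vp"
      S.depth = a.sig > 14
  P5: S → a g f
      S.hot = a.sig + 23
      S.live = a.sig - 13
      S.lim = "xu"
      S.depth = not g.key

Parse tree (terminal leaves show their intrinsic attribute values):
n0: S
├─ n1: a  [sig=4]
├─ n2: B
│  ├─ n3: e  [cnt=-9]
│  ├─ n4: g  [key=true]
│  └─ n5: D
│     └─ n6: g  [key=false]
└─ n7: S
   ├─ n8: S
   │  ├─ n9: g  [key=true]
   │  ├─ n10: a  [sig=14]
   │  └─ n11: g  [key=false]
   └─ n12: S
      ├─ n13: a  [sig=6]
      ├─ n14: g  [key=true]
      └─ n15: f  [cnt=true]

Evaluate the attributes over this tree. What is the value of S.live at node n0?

13

1. n1.sig = 4  [terminal]
2. n2.sig = "wy"  ["wy"]
3. n2.live = 7  [a.sig + 3]
4. n3.cnt = -9  [terminal]
5. n4.key = true  [terminal]
6. n5.live = false  [e.cnt > -9]
7. n6.key = false  [terminal]
8. n5.acc = true  [D.live == false]
9. n5.lab = "pz"  ["pz"]
10. n2.cnt = 16  [len(D.lab) + 14]
11. n2.hot = false  [e.cnt > -9]
12. n9.key = true  [terminal]
13. n10.sig = 14  [terminal]
14. n11.key = false  [terminal]
15. n8.hot = 11  [11]
16. n8.live = 9  [a.sig * 2 - 19]
17. n8.lim = "vp"  ["vp"]
18. n8.depth = false  [a.sig > 14]
19. n13.sig = 6  [terminal]
20. n14.key = true  [terminal]
21. n15.cnt = true  [terminal]
22. n12.hot = 29  [a.sig + 23]
23. n12.live = -7  [a.sig - 13]
24. n12.lim = "xu"  ["xu"]
25. n12.depth = false  [not g.key]
26. n7.hot = 14  [S₂.hot * 2 - 44]
27. n7.live = 15  [S₁.live + 6]
28. n7.lim = "vpxu"  [S₁.lim ++ S₂.lim]
29. n7.depth = true  [S₂.depth == false]
30. n0.hot = 22  [S₁.hot + 8]
31. n0.live = 13  [S₁.live * -1 + 28]
32. n0.lim = "w"  [if B.hot then S₁.lim else "w"]
33. n0.depth = true  [S₁.depth == true]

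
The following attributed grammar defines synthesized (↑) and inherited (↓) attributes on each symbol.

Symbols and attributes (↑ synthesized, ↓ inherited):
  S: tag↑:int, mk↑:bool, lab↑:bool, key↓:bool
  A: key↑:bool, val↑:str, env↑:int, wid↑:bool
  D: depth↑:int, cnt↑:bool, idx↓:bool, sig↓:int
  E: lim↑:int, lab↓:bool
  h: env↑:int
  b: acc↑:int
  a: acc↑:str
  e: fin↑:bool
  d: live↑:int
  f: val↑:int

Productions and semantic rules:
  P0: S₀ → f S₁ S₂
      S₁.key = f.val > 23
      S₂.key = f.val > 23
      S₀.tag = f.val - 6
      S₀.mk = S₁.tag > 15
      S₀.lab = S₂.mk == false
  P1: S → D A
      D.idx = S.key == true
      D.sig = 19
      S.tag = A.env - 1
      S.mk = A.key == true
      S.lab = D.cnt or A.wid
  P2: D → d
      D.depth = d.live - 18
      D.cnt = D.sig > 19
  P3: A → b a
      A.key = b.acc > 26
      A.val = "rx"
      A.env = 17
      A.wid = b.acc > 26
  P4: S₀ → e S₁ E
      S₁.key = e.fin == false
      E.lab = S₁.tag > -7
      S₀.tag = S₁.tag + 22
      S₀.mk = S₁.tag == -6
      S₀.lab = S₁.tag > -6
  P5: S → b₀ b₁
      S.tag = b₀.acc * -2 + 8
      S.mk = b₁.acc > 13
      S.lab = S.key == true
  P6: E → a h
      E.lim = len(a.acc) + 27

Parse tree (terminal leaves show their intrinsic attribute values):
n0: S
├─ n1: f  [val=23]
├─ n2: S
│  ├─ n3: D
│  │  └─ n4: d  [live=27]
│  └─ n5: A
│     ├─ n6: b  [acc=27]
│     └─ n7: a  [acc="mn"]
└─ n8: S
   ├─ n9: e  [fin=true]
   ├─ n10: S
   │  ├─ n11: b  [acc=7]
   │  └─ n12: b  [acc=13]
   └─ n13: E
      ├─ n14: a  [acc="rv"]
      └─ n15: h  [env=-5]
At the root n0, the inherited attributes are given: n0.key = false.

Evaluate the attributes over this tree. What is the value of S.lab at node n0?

1. n0.key = false  [given at root]
2. n1.val = 23  [terminal]
3. n2.key = false  [f.val > 23]
4. n3.idx = false  [S.key == true]
5. n3.sig = 19  [19]
6. n4.live = 27  [terminal]
7. n3.depth = 9  [d.live - 18]
8. n3.cnt = false  [D.sig > 19]
9. n6.acc = 27  [terminal]
10. n7.acc = "mn"  [terminal]
11. n5.key = true  [b.acc > 26]
12. n5.val = "rx"  ["rx"]
13. n5.env = 17  [17]
14. n5.wid = true  [b.acc > 26]
15. n2.tag = 16  [A.env - 1]
16. n2.mk = true  [A.key == true]
17. n2.lab = true  [D.cnt or A.wid]
18. n8.key = false  [f.val > 23]
19. n9.fin = true  [terminal]
20. n10.key = false  [e.fin == false]
21. n11.acc = 7  [terminal]
22. n12.acc = 13  [terminal]
23. n10.tag = -6  [b₀.acc * -2 + 8]
24. n10.mk = false  [b₁.acc > 13]
25. n10.lab = false  [S.key == true]
26. n13.lab = true  [S₁.tag > -7]
27. n14.acc = "rv"  [terminal]
28. n15.env = -5  [terminal]
29. n13.lim = 29  [len(a.acc) + 27]
30. n8.tag = 16  [S₁.tag + 22]
31. n8.mk = true  [S₁.tag == -6]
32. n8.lab = false  [S₁.tag > -6]
33. n0.tag = 17  [f.val - 6]
34. n0.mk = true  [S₁.tag > 15]
35. n0.lab = false  [S₂.mk == false]

false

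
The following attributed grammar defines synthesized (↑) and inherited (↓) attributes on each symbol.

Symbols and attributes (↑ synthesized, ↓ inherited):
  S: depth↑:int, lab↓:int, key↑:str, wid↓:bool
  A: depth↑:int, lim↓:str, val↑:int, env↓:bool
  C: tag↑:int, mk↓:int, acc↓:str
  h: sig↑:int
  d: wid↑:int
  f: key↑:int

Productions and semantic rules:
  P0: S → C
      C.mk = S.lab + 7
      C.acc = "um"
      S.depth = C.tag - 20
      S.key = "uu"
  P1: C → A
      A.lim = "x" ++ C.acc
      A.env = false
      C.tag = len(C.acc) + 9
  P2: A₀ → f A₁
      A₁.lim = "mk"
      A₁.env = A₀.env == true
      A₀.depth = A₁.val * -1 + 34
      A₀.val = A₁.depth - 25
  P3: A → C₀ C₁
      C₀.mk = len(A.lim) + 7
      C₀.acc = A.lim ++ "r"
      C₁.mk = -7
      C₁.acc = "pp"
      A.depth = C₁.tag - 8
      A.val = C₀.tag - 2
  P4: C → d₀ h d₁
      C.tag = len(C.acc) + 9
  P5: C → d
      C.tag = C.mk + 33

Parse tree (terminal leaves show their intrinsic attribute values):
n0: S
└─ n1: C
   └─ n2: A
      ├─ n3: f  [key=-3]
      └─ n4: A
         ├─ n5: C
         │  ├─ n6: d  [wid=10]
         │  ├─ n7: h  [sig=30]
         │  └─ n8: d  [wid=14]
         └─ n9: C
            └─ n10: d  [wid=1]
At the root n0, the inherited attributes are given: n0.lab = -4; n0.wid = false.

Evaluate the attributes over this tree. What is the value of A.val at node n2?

1. n0.lab = -4  [given at root]
2. n0.wid = false  [given at root]
3. n1.mk = 3  [S.lab + 7]
4. n1.acc = "um"  ["um"]
5. n2.lim = "xum"  ["x" ++ C.acc]
6. n2.env = false  [false]
7. n3.key = -3  [terminal]
8. n4.lim = "mk"  ["mk"]
9. n4.env = false  [A₀.env == true]
10. n5.mk = 9  [len(A.lim) + 7]
11. n5.acc = "mkr"  [A.lim ++ "r"]
12. n6.wid = 10  [terminal]
13. n7.sig = 30  [terminal]
14. n8.wid = 14  [terminal]
15. n5.tag = 12  [len(C.acc) + 9]
16. n9.mk = -7  [-7]
17. n9.acc = "pp"  ["pp"]
18. n10.wid = 1  [terminal]
19. n9.tag = 26  [C.mk + 33]
20. n4.depth = 18  [C₁.tag - 8]
21. n4.val = 10  [C₀.tag - 2]
22. n2.depth = 24  [A₁.val * -1 + 34]
23. n2.val = -7  [A₁.depth - 25]
24. n1.tag = 11  [len(C.acc) + 9]
25. n0.depth = -9  [C.tag - 20]
26. n0.key = "uu"  ["uu"]

-7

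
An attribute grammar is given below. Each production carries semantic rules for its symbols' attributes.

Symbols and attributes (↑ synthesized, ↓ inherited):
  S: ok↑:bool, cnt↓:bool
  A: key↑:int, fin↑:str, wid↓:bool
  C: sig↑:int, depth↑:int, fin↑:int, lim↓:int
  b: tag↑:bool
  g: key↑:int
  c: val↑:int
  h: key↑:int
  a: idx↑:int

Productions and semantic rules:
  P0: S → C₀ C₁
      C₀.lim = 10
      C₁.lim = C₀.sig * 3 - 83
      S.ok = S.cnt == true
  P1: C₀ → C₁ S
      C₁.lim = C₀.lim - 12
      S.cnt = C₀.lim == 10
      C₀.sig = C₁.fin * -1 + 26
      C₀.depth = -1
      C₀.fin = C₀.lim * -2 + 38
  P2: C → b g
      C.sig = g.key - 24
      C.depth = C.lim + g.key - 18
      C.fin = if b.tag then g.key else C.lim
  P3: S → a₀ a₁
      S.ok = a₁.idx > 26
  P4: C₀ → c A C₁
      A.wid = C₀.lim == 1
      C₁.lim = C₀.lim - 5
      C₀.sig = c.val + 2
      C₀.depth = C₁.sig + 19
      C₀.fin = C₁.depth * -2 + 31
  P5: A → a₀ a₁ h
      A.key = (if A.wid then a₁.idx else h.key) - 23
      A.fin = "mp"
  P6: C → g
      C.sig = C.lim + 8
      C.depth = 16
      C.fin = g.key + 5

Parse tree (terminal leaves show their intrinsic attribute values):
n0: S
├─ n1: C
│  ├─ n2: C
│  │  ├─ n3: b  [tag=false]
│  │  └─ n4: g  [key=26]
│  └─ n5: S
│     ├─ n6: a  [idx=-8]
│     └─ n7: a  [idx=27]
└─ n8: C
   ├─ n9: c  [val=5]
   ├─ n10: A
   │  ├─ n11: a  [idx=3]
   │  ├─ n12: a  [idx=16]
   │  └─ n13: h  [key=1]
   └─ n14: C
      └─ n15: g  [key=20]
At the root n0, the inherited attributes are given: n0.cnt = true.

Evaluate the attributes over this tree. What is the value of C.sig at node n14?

4

1. n0.cnt = true  [given at root]
2. n1.lim = 10  [10]
3. n2.lim = -2  [C₀.lim - 12]
4. n3.tag = false  [terminal]
5. n4.key = 26  [terminal]
6. n2.sig = 2  [g.key - 24]
7. n2.depth = 6  [C.lim + g.key - 18]
8. n2.fin = -2  [if b.tag then g.key else C.lim]
9. n5.cnt = true  [C₀.lim == 10]
10. n6.idx = -8  [terminal]
11. n7.idx = 27  [terminal]
12. n5.ok = true  [a₁.idx > 26]
13. n1.sig = 28  [C₁.fin * -1 + 26]
14. n1.depth = -1  [-1]
15. n1.fin = 18  [C₀.lim * -2 + 38]
16. n8.lim = 1  [C₀.sig * 3 - 83]
17. n9.val = 5  [terminal]
18. n10.wid = true  [C₀.lim == 1]
19. n11.idx = 3  [terminal]
20. n12.idx = 16  [terminal]
21. n13.key = 1  [terminal]
22. n10.key = -7  [(if A.wid then a₁.idx else h.key) - 23]
23. n10.fin = "mp"  ["mp"]
24. n14.lim = -4  [C₀.lim - 5]
25. n15.key = 20  [terminal]
26. n14.sig = 4  [C.lim + 8]
27. n14.depth = 16  [16]
28. n14.fin = 25  [g.key + 5]
29. n8.sig = 7  [c.val + 2]
30. n8.depth = 23  [C₁.sig + 19]
31. n8.fin = -1  [C₁.depth * -2 + 31]
32. n0.ok = true  [S.cnt == true]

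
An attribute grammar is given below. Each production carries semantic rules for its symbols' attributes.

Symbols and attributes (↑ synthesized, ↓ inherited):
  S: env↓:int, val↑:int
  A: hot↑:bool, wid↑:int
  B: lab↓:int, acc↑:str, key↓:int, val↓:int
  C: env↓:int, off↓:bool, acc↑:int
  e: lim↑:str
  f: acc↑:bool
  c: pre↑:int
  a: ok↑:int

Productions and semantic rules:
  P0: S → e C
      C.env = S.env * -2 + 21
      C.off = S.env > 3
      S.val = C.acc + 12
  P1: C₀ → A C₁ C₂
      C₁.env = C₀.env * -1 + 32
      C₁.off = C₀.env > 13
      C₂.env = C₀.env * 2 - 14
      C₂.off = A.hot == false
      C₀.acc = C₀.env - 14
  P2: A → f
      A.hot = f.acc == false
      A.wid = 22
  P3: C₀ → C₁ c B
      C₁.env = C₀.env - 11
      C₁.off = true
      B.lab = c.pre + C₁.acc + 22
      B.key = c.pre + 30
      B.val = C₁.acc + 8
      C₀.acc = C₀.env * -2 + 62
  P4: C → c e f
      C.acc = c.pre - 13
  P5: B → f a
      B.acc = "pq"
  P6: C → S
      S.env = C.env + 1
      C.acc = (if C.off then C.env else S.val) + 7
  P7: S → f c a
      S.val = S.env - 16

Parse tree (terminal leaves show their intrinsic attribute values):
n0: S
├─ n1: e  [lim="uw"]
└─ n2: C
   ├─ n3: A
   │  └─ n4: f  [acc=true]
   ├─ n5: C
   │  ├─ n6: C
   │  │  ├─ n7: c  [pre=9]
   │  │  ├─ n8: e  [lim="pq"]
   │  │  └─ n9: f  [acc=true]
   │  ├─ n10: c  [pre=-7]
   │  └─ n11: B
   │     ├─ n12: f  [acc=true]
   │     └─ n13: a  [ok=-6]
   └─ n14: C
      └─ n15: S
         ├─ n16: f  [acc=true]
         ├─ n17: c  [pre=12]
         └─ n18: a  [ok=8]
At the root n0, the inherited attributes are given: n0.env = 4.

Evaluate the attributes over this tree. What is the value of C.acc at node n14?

1. n0.env = 4  [given at root]
2. n1.lim = "uw"  [terminal]
3. n2.env = 13  [S.env * -2 + 21]
4. n2.off = true  [S.env > 3]
5. n4.acc = true  [terminal]
6. n3.hot = false  [f.acc == false]
7. n3.wid = 22  [22]
8. n5.env = 19  [C₀.env * -1 + 32]
9. n5.off = false  [C₀.env > 13]
10. n6.env = 8  [C₀.env - 11]
11. n6.off = true  [true]
12. n7.pre = 9  [terminal]
13. n8.lim = "pq"  [terminal]
14. n9.acc = true  [terminal]
15. n6.acc = -4  [c.pre - 13]
16. n10.pre = -7  [terminal]
17. n11.lab = 11  [c.pre + C₁.acc + 22]
18. n11.key = 23  [c.pre + 30]
19. n11.val = 4  [C₁.acc + 8]
20. n12.acc = true  [terminal]
21. n13.ok = -6  [terminal]
22. n11.acc = "pq"  ["pq"]
23. n5.acc = 24  [C₀.env * -2 + 62]
24. n14.env = 12  [C₀.env * 2 - 14]
25. n14.off = true  [A.hot == false]
26. n15.env = 13  [C.env + 1]
27. n16.acc = true  [terminal]
28. n17.pre = 12  [terminal]
29. n18.ok = 8  [terminal]
30. n15.val = -3  [S.env - 16]
31. n14.acc = 19  [(if C.off then C.env else S.val) + 7]
32. n2.acc = -1  [C₀.env - 14]
33. n0.val = 11  [C.acc + 12]

19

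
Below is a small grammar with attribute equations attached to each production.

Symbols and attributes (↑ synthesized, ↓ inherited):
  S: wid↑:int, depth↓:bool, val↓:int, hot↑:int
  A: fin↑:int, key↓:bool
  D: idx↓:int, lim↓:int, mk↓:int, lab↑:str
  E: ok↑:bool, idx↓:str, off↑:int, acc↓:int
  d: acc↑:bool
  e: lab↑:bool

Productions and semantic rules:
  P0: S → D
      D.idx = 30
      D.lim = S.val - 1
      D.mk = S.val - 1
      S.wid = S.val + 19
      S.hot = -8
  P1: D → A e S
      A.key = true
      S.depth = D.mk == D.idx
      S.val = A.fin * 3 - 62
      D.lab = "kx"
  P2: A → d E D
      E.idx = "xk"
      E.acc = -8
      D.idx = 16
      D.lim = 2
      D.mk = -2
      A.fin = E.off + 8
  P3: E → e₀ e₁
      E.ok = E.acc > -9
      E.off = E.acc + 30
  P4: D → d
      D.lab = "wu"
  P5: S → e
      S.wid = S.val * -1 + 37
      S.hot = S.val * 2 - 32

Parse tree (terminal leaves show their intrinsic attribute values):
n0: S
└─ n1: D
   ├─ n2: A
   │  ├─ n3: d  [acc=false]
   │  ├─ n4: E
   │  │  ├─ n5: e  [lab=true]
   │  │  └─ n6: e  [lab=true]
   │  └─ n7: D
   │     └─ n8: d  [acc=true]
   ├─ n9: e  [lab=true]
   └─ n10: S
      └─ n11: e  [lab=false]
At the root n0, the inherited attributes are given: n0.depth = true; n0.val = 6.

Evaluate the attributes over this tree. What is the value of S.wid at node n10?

9

1. n0.depth = true  [given at root]
2. n0.val = 6  [given at root]
3. n1.idx = 30  [30]
4. n1.lim = 5  [S.val - 1]
5. n1.mk = 5  [S.val - 1]
6. n2.key = true  [true]
7. n3.acc = false  [terminal]
8. n4.idx = "xk"  ["xk"]
9. n4.acc = -8  [-8]
10. n5.lab = true  [terminal]
11. n6.lab = true  [terminal]
12. n4.ok = true  [E.acc > -9]
13. n4.off = 22  [E.acc + 30]
14. n7.idx = 16  [16]
15. n7.lim = 2  [2]
16. n7.mk = -2  [-2]
17. n8.acc = true  [terminal]
18. n7.lab = "wu"  ["wu"]
19. n2.fin = 30  [E.off + 8]
20. n9.lab = true  [terminal]
21. n10.depth = false  [D.mk == D.idx]
22. n10.val = 28  [A.fin * 3 - 62]
23. n11.lab = false  [terminal]
24. n10.wid = 9  [S.val * -1 + 37]
25. n10.hot = 24  [S.val * 2 - 32]
26. n1.lab = "kx"  ["kx"]
27. n0.wid = 25  [S.val + 19]
28. n0.hot = -8  [-8]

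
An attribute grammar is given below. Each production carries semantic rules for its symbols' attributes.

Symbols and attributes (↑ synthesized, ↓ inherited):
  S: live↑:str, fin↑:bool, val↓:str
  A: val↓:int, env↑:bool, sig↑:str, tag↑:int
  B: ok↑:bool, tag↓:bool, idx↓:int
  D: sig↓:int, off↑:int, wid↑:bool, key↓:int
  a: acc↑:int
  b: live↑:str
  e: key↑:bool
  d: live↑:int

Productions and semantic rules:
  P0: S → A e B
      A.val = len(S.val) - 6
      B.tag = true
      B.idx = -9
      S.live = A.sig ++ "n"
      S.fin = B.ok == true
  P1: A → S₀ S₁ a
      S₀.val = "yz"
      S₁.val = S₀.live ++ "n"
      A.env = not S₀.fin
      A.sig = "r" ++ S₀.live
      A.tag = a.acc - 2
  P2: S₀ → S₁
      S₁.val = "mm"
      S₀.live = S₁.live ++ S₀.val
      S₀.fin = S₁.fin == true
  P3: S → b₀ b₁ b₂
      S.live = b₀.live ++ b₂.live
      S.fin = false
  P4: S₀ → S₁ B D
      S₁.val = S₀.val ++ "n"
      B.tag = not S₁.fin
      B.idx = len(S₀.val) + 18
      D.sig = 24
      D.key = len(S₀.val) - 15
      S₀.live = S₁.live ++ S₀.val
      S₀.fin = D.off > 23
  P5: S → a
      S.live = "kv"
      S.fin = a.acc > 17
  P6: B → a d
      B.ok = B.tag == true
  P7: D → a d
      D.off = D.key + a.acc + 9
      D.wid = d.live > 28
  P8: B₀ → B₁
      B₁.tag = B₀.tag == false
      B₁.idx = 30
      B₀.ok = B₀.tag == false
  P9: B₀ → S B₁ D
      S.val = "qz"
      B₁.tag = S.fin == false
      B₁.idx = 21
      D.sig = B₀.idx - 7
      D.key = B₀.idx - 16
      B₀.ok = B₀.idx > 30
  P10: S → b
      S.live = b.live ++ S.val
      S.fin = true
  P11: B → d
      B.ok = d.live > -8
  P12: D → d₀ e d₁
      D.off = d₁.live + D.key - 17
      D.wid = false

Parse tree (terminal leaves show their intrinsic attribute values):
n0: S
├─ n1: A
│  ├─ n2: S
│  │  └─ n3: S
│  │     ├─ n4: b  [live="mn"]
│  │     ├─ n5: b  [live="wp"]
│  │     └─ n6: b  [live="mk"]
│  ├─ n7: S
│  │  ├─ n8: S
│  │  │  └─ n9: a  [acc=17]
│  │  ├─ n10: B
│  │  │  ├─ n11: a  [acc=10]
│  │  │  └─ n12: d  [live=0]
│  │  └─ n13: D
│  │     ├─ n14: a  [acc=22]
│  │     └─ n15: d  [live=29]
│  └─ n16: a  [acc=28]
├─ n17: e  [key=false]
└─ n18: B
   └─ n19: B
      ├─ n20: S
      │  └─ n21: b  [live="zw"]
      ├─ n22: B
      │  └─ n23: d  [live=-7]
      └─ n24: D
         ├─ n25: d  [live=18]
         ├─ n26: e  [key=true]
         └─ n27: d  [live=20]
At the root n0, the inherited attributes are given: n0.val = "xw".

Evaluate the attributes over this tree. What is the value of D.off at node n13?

23

1. n0.val = "xw"  [given at root]
2. n1.val = -4  [len(S.val) - 6]
3. n2.val = "yz"  ["yz"]
4. n3.val = "mm"  ["mm"]
5. n4.live = "mn"  [terminal]
6. n5.live = "wp"  [terminal]
7. n6.live = "mk"  [terminal]
8. n3.live = "mnmk"  [b₀.live ++ b₂.live]
9. n3.fin = false  [false]
10. n2.live = "mnmkyz"  [S₁.live ++ S₀.val]
11. n2.fin = false  [S₁.fin == true]
12. n7.val = "mnmkyzn"  [S₀.live ++ "n"]
13. n8.val = "mnmkyznn"  [S₀.val ++ "n"]
14. n9.acc = 17  [terminal]
15. n8.live = "kv"  ["kv"]
16. n8.fin = false  [a.acc > 17]
17. n10.tag = true  [not S₁.fin]
18. n10.idx = 25  [len(S₀.val) + 18]
19. n11.acc = 10  [terminal]
20. n12.live = 0  [terminal]
21. n10.ok = true  [B.tag == true]
22. n13.sig = 24  [24]
23. n13.key = -8  [len(S₀.val) - 15]
24. n14.acc = 22  [terminal]
25. n15.live = 29  [terminal]
26. n13.off = 23  [D.key + a.acc + 9]
27. n13.wid = true  [d.live > 28]
28. n7.live = "kvmnmkyzn"  [S₁.live ++ S₀.val]
29. n7.fin = false  [D.off > 23]
30. n16.acc = 28  [terminal]
31. n1.env = true  [not S₀.fin]
32. n1.sig = "rmnmkyz"  ["r" ++ S₀.live]
33. n1.tag = 26  [a.acc - 2]
34. n17.key = false  [terminal]
35. n18.tag = true  [true]
36. n18.idx = -9  [-9]
37. n19.tag = false  [B₀.tag == false]
38. n19.idx = 30  [30]
39. n20.val = "qz"  ["qz"]
40. n21.live = "zw"  [terminal]
41. n20.live = "zwqz"  [b.live ++ S.val]
42. n20.fin = true  [true]
43. n22.tag = false  [S.fin == false]
44. n22.idx = 21  [21]
45. n23.live = -7  [terminal]
46. n22.ok = true  [d.live > -8]
47. n24.sig = 23  [B₀.idx - 7]
48. n24.key = 14  [B₀.idx - 16]
49. n25.live = 18  [terminal]
50. n26.key = true  [terminal]
51. n27.live = 20  [terminal]
52. n24.off = 17  [d₁.live + D.key - 17]
53. n24.wid = false  [false]
54. n19.ok = false  [B₀.idx > 30]
55. n18.ok = false  [B₀.tag == false]
56. n0.live = "rmnmkyzn"  [A.sig ++ "n"]
57. n0.fin = false  [B.ok == true]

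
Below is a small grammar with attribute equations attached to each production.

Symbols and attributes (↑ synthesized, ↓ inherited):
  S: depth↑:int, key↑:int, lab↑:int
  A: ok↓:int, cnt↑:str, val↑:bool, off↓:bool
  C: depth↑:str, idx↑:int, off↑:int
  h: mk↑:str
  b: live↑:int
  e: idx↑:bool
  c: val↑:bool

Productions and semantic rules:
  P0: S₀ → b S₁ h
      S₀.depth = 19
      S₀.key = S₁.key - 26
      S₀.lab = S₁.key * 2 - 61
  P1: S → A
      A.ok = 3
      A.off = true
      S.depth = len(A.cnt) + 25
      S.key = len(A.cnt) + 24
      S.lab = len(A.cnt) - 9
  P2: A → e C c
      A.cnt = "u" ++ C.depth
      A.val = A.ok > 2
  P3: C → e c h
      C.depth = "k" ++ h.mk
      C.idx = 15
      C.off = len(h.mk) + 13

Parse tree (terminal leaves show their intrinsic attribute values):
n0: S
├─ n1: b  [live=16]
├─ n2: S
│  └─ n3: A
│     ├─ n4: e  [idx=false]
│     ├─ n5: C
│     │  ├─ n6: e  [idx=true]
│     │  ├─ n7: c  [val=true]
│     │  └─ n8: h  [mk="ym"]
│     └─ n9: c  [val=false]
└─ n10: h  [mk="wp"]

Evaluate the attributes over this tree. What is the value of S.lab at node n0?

1. n1.live = 16  [terminal]
2. n3.ok = 3  [3]
3. n3.off = true  [true]
4. n4.idx = false  [terminal]
5. n6.idx = true  [terminal]
6. n7.val = true  [terminal]
7. n8.mk = "ym"  [terminal]
8. n5.depth = "kym"  ["k" ++ h.mk]
9. n5.idx = 15  [15]
10. n5.off = 15  [len(h.mk) + 13]
11. n9.val = false  [terminal]
12. n3.cnt = "ukym"  ["u" ++ C.depth]
13. n3.val = true  [A.ok > 2]
14. n2.depth = 29  [len(A.cnt) + 25]
15. n2.key = 28  [len(A.cnt) + 24]
16. n2.lab = -5  [len(A.cnt) - 9]
17. n10.mk = "wp"  [terminal]
18. n0.depth = 19  [19]
19. n0.key = 2  [S₁.key - 26]
20. n0.lab = -5  [S₁.key * 2 - 61]

-5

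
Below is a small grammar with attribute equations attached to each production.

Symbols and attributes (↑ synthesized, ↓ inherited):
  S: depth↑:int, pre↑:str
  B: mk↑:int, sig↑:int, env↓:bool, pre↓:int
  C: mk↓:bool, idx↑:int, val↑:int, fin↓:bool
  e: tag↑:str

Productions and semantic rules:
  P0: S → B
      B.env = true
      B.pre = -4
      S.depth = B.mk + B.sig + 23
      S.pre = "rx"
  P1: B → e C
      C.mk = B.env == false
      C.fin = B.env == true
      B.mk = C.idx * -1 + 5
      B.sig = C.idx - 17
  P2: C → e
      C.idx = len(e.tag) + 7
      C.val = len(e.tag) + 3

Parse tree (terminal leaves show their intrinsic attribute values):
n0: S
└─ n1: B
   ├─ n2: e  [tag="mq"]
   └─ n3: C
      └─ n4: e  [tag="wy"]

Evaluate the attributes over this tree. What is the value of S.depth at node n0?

11

1. n1.env = true  [true]
2. n1.pre = -4  [-4]
3. n2.tag = "mq"  [terminal]
4. n3.mk = false  [B.env == false]
5. n3.fin = true  [B.env == true]
6. n4.tag = "wy"  [terminal]
7. n3.idx = 9  [len(e.tag) + 7]
8. n3.val = 5  [len(e.tag) + 3]
9. n1.mk = -4  [C.idx * -1 + 5]
10. n1.sig = -8  [C.idx - 17]
11. n0.depth = 11  [B.mk + B.sig + 23]
12. n0.pre = "rx"  ["rx"]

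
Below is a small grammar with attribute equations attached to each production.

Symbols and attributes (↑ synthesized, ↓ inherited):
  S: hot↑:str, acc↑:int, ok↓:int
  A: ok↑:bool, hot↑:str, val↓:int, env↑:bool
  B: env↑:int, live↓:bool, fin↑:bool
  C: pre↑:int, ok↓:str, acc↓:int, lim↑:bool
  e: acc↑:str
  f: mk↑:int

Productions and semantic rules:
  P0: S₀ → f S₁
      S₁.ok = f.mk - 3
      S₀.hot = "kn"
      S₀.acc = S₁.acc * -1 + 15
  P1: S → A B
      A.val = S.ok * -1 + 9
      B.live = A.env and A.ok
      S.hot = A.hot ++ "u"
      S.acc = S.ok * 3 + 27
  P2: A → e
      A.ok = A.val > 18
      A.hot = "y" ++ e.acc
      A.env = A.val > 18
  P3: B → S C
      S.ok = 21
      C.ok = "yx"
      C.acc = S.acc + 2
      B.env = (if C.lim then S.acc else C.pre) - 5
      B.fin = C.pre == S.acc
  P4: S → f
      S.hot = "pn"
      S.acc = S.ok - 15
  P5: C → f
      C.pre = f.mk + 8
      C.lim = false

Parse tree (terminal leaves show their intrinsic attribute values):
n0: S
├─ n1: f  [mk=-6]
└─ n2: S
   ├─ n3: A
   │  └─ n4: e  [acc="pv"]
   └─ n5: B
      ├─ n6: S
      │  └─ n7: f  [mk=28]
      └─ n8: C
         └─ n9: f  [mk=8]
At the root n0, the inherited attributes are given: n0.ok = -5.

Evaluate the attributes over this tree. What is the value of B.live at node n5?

1. n0.ok = -5  [given at root]
2. n1.mk = -6  [terminal]
3. n2.ok = -9  [f.mk - 3]
4. n3.val = 18  [S.ok * -1 + 9]
5. n4.acc = "pv"  [terminal]
6. n3.ok = false  [A.val > 18]
7. n3.hot = "ypv"  ["y" ++ e.acc]
8. n3.env = false  [A.val > 18]
9. n5.live = false  [A.env and A.ok]
10. n6.ok = 21  [21]
11. n7.mk = 28  [terminal]
12. n6.hot = "pn"  ["pn"]
13. n6.acc = 6  [S.ok - 15]
14. n8.ok = "yx"  ["yx"]
15. n8.acc = 8  [S.acc + 2]
16. n9.mk = 8  [terminal]
17. n8.pre = 16  [f.mk + 8]
18. n8.lim = false  [false]
19. n5.env = 11  [(if C.lim then S.acc else C.pre) - 5]
20. n5.fin = false  [C.pre == S.acc]
21. n2.hot = "ypvu"  [A.hot ++ "u"]
22. n2.acc = 0  [S.ok * 3 + 27]
23. n0.hot = "kn"  ["kn"]
24. n0.acc = 15  [S₁.acc * -1 + 15]

false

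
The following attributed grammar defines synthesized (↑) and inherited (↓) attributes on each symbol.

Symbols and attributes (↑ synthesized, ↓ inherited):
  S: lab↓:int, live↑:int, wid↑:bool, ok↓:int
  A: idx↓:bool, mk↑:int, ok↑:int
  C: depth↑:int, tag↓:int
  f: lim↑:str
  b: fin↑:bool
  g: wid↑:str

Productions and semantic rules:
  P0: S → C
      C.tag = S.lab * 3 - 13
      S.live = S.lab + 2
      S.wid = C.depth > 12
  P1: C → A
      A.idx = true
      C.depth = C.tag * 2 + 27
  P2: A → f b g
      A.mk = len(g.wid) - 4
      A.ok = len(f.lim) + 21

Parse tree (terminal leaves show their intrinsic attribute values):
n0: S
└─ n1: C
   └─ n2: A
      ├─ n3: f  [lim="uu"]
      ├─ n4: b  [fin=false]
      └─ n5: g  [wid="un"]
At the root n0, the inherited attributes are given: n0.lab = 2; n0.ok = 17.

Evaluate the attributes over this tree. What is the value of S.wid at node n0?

true

1. n0.lab = 2  [given at root]
2. n0.ok = 17  [given at root]
3. n1.tag = -7  [S.lab * 3 - 13]
4. n2.idx = true  [true]
5. n3.lim = "uu"  [terminal]
6. n4.fin = false  [terminal]
7. n5.wid = "un"  [terminal]
8. n2.mk = -2  [len(g.wid) - 4]
9. n2.ok = 23  [len(f.lim) + 21]
10. n1.depth = 13  [C.tag * 2 + 27]
11. n0.live = 4  [S.lab + 2]
12. n0.wid = true  [C.depth > 12]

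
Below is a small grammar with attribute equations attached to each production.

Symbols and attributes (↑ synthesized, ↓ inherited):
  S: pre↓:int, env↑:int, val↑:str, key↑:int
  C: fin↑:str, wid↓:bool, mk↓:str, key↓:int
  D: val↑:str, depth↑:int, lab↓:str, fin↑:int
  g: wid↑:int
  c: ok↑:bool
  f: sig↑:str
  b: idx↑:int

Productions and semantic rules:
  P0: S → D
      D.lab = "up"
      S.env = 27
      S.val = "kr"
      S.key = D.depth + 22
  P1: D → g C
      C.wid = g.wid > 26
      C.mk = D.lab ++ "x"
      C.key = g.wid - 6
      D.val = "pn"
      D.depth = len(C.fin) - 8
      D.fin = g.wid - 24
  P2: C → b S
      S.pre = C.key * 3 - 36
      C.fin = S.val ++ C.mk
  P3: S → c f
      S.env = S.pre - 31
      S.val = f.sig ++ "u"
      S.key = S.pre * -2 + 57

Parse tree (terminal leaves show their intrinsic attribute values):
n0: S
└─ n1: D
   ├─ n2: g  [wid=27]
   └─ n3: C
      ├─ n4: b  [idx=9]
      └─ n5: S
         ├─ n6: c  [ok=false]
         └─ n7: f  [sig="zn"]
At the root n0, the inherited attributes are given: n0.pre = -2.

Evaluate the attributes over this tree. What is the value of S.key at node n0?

1. n0.pre = -2  [given at root]
2. n1.lab = "up"  ["up"]
3. n2.wid = 27  [terminal]
4. n3.wid = true  [g.wid > 26]
5. n3.mk = "upx"  [D.lab ++ "x"]
6. n3.key = 21  [g.wid - 6]
7. n4.idx = 9  [terminal]
8. n5.pre = 27  [C.key * 3 - 36]
9. n6.ok = false  [terminal]
10. n7.sig = "zn"  [terminal]
11. n5.env = -4  [S.pre - 31]
12. n5.val = "znu"  [f.sig ++ "u"]
13. n5.key = 3  [S.pre * -2 + 57]
14. n3.fin = "znuupx"  [S.val ++ C.mk]
15. n1.val = "pn"  ["pn"]
16. n1.depth = -2  [len(C.fin) - 8]
17. n1.fin = 3  [g.wid - 24]
18. n0.env = 27  [27]
19. n0.val = "kr"  ["kr"]
20. n0.key = 20  [D.depth + 22]

20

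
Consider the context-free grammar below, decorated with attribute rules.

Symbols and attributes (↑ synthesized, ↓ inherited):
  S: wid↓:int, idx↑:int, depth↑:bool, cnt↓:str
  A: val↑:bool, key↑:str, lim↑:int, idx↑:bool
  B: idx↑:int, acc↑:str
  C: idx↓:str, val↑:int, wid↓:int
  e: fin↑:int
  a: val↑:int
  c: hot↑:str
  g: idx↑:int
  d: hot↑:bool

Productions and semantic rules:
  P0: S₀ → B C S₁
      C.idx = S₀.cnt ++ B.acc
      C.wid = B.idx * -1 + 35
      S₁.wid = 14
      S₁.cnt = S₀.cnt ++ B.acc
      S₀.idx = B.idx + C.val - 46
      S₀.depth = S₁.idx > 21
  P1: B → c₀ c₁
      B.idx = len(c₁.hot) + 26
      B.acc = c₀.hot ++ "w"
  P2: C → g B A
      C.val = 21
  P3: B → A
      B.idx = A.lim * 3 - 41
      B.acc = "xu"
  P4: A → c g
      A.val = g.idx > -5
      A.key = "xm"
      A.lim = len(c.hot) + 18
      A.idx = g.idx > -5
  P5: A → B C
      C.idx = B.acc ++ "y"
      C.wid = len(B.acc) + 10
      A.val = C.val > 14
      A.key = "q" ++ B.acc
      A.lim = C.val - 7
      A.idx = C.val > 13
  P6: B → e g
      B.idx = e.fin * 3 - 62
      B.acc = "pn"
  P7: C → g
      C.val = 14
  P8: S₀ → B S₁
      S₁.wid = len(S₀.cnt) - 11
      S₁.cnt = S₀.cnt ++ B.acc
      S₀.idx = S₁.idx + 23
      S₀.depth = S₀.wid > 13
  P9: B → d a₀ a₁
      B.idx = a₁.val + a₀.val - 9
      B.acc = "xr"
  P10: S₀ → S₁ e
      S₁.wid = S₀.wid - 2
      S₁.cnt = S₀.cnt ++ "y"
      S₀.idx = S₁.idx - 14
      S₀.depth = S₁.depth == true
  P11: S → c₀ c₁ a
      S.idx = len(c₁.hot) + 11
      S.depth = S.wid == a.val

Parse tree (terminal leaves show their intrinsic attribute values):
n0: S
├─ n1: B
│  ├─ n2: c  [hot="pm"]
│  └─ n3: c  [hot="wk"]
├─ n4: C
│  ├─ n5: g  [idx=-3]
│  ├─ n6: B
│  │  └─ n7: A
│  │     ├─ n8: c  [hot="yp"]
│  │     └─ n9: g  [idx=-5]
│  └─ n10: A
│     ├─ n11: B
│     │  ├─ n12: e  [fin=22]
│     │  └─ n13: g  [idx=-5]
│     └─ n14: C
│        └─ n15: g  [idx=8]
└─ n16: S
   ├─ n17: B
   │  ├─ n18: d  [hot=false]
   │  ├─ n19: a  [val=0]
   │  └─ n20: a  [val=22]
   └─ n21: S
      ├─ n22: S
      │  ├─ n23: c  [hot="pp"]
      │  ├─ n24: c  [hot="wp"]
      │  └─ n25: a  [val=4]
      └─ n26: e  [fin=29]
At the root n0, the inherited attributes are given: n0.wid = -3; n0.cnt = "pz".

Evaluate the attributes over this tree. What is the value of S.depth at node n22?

false

1. n0.wid = -3  [given at root]
2. n0.cnt = "pz"  [given at root]
3. n2.hot = "pm"  [terminal]
4. n3.hot = "wk"  [terminal]
5. n1.idx = 28  [len(c₁.hot) + 26]
6. n1.acc = "pmw"  [c₀.hot ++ "w"]
7. n4.idx = "pzpmw"  [S₀.cnt ++ B.acc]
8. n4.wid = 7  [B.idx * -1 + 35]
9. n5.idx = -3  [terminal]
10. n8.hot = "yp"  [terminal]
11. n9.idx = -5  [terminal]
12. n7.val = false  [g.idx > -5]
13. n7.key = "xm"  ["xm"]
14. n7.lim = 20  [len(c.hot) + 18]
15. n7.idx = false  [g.idx > -5]
16. n6.idx = 19  [A.lim * 3 - 41]
17. n6.acc = "xu"  ["xu"]
18. n12.fin = 22  [terminal]
19. n13.idx = -5  [terminal]
20. n11.idx = 4  [e.fin * 3 - 62]
21. n11.acc = "pn"  ["pn"]
22. n14.idx = "pny"  [B.acc ++ "y"]
23. n14.wid = 12  [len(B.acc) + 10]
24. n15.idx = 8  [terminal]
25. n14.val = 14  [14]
26. n10.val = false  [C.val > 14]
27. n10.key = "qpn"  ["q" ++ B.acc]
28. n10.lim = 7  [C.val - 7]
29. n10.idx = true  [C.val > 13]
30. n4.val = 21  [21]
31. n16.wid = 14  [14]
32. n16.cnt = "pzpmw"  [S₀.cnt ++ B.acc]
33. n18.hot = false  [terminal]
34. n19.val = 0  [terminal]
35. n20.val = 22  [terminal]
36. n17.idx = 13  [a₁.val + a₀.val - 9]
37. n17.acc = "xr"  ["xr"]
38. n21.wid = -6  [len(S₀.cnt) - 11]
39. n21.cnt = "pzpmwxr"  [S₀.cnt ++ B.acc]
40. n22.wid = -8  [S₀.wid - 2]
41. n22.cnt = "pzpmwxry"  [S₀.cnt ++ "y"]
42. n23.hot = "pp"  [terminal]
43. n24.hot = "wp"  [terminal]
44. n25.val = 4  [terminal]
45. n22.idx = 13  [len(c₁.hot) + 11]
46. n22.depth = false  [S.wid == a.val]
47. n26.fin = 29  [terminal]
48. n21.idx = -1  [S₁.idx - 14]
49. n21.depth = false  [S₁.depth == true]
50. n16.idx = 22  [S₁.idx + 23]
51. n16.depth = true  [S₀.wid > 13]
52. n0.idx = 3  [B.idx + C.val - 46]
53. n0.depth = true  [S₁.idx > 21]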